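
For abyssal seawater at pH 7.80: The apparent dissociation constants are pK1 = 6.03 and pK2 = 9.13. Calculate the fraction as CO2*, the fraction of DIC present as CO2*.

α₀ = 0.0160

α₀ = 1 / (1 + K1/[H⁺] + K1K2/[H⁺]²) = 1 / (1 + 10^+1.77 + 10^+0.44)
   = 1 / (1 + 58.884 + 2.7542) = 1/62.639 = 0.01596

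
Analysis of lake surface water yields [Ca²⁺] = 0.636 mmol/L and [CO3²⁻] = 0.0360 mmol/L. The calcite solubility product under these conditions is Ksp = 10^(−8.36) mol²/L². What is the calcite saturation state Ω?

Ω = 5.25

Ksp = 10^(−8.36) = 4.365×10^-9
Ω = [Ca²⁺][CO3²⁻]/Ksp = (0.636×10^-3)(0.0360×10^-3) / 4.365×10^-9 = 5.25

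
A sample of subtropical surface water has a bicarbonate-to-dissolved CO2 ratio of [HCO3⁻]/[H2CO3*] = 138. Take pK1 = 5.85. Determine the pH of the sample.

pH = 7.99

From K1 = [H⁺][HCO3⁻]/[H2CO3*]:  pH = pK1 + log₁₀([HCO3⁻]/[H2CO3*])
log₁₀(138) = +2.140
pH = 5.85 + (+2.140) = 7.99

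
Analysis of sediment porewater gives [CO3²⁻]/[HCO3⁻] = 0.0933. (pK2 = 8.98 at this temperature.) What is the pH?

From K2 = [H⁺][CO3²⁻]/[HCO3⁻]:  pH = pK2 + log₁₀([CO3²⁻]/[HCO3⁻])
log₁₀(0.0933) = -1.030
pH = 8.98 + (-1.030) = 7.95

pH = 7.95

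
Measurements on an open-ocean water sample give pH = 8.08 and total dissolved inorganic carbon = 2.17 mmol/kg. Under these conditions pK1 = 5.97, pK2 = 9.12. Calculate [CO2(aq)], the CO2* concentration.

[CO2*] = 15.3 μmol/kg

α₀ = 1 / (1 + K1/[H⁺] + K1K2/[H⁺]²) = 1 / (1 + 10^+2.11 + 10^+1.07)
   = 1 / (1 + 128.82 + 11.749) = 1/141.57 = 0.007063
[CO2*] = α₀ × DIC = 0.007063 × 2.17 = 0.0153 mmol/kg = 15.3 μmol/kg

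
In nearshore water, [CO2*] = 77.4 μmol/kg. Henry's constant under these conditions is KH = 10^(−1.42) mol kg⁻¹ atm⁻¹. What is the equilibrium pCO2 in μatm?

pCO2 = 2040 μatm

KH = 10^(−1.42) = 3.802×10^-2 mol kg⁻¹ atm⁻¹
pCO2 = [CO2*]/KH = 77.4×10^-6 / 3.802×10^-2 = 2.04×10^-3 atm = 2040 μatm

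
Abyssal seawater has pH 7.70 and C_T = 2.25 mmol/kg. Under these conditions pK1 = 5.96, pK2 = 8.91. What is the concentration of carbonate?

[CO3²⁻] = 0.128 mmol/kg

α₂ = 1 / (1 + [H⁺]/K2 + [H⁺]²/(K1K2)) = 1 / (1 + 10^+1.21 + 10^-0.53)
   = 1 / (1 + 16.218 + 0.29512) = 1/17.513 = 0.05710
[CO3²⁻] = α₂ × DIC = 0.05710 × 2.25 = 0.128 mmol/kg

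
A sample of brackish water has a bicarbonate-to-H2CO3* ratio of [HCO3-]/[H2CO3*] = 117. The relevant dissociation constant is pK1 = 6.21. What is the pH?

From K1 = [H⁺][HCO3-]/[H2CO3*]:  pH = pK1 + log₁₀([HCO3-]/[H2CO3*])
log₁₀(117) = +2.068
pH = 6.21 + (+2.068) = 8.28

pH = 8.28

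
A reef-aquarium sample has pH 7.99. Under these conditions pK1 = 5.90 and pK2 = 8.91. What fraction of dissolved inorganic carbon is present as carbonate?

α₂ = 1 / (1 + [H⁺]/K2 + [H⁺]²/(K1K2)) = 1 / (1 + 10^+0.92 + 10^-1.17)
   = 1 / (1 + 8.3176 + 0.067608) = 1/9.3852 = 0.1066

α₂ = 0.107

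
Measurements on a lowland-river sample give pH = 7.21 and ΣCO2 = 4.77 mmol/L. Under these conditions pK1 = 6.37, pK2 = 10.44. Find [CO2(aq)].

[CO2*] = 0.602 mmol/L

α₀ = 1 / (1 + K1/[H⁺] + K1K2/[H⁺]²) = 1 / (1 + 10^+0.84 + 10^-2.39)
   = 1 / (1 + 6.9183 + 0.0040738) = 1/7.9224 = 0.1262
[CO2*] = α₀ × DIC = 0.1262 × 4.77 = 0.602 mmol/L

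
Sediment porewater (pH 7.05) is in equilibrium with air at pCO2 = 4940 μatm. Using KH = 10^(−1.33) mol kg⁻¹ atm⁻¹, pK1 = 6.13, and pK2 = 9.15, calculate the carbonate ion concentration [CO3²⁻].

[CO3²⁻] = 15.3 μmol/kg

[CO2*] = KH · pCO2 = 10^(−1.33) × 4940×10^-6 = 2.311×10^-4 mol/kg
α₀ = 1/(1 + K1/[H⁺] + K1K2/[H⁺]²) = 1/(1 + 10^+0.92 + 10^-1.18) = 0.1066
DIC = [CO2*]/α₀ = 2.311×10^-4 / 0.1066 = 2.168 mmol/kg
[CO3²⁻] = α₂·DIC; α₂ = 0.007041, so [CO3²⁻] = 0.007041 × 2.168 = 0.0153 mmol/kg = 15.3 μmol/kg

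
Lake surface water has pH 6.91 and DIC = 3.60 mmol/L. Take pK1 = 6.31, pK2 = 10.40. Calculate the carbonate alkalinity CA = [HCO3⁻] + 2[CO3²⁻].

CA = 2.88 mmol/L

CA = [HCO3⁻] + 2[CO3²⁻] = (α₁ + 2α₂)·DIC
At pH 6.91: [H⁺]/K1 = 10^-0.60 = 0.25119, K2/[H⁺] = 10^-3.49 = 0.00032359
α₁ = 1/(1 + 0.25119 + 0.00032359) = 1/1.2515 = 0.7990; α₂ = α₁·K2/[H⁺] = 0.0002586
α₁ + 2α₂ = 0.7996
CA = 0.7996 × 3.60 = 2.88 mmol/L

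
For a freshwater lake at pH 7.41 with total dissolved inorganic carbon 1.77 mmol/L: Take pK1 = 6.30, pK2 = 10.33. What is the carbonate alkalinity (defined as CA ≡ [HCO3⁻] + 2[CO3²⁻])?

CA = [HCO3⁻] + 2[CO3²⁻] = (α₁ + 2α₂)·DIC
At pH 7.41: [H⁺]/K1 = 10^-1.11 = 0.077625, K2/[H⁺] = 10^-2.92 = 0.0012023
α₁ = 1/(1 + 0.077625 + 0.0012023) = 1/1.0788 = 0.9269; α₂ = α₁·K2/[H⁺] = 0.001114
α₁ + 2α₂ = 0.9292
CA = 0.9292 × 1.77 = 1.64 mmol/L

CA = 1.64 mmol/L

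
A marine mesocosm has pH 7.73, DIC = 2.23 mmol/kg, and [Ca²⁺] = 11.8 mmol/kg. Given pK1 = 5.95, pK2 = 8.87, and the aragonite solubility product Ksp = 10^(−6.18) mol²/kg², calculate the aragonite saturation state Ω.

α₂ = 1 / (1 + [H⁺]/K2 + [H⁺]²/(K1K2)) = 1 / (1 + 10^+1.14 + 10^-0.64)
   = 1 / (1 + 13.804 + 0.22909) = 1/15.033 = 0.06652
[CO3²⁻] = α₂ × DIC = 0.06652 × 2.23 = 0.1483 mmol/kg
Ksp = 10^(−6.18) = 6.607×10^-7
Ω = [Ca²⁺][CO3²⁻]/Ksp = (11.8×10^-3)(1.483×10^-4) / 6.607×10^-7 = 2.65

Ω = 2.65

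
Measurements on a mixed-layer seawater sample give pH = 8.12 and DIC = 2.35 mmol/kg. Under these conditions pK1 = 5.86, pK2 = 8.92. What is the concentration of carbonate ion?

α₂ = 1 / (1 + [H⁺]/K2 + [H⁺]²/(K1K2)) = 1 / (1 + 10^+0.80 + 10^-1.46)
   = 1 / (1 + 6.3096 + 0.034674) = 1/7.3442 = 0.1362
[CO3²⁻] = α₂ × DIC = 0.1362 × 2.35 = 0.320 mmol/kg

[CO3²⁻] = 0.320 mmol/kg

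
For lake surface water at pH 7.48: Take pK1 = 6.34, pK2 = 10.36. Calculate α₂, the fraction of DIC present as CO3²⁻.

α₂ = 1 / (1 + [H⁺]/K2 + [H⁺]²/(K1K2)) = 1 / (1 + 10^+2.88 + 10^+1.74)
   = 1 / (1 + 758.58 + 54.954) = 1/814.53 = 0.001228

α₂ = 0.00123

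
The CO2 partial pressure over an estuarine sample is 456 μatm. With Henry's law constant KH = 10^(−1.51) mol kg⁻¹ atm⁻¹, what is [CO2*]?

KH = 10^(−1.51) = 3.090×10^-2 mol kg⁻¹ atm⁻¹
[CO2*] = KH · pCO2 = 3.090×10^-2 × 456×10^-6 atm = 1.41×10^-5 mol/kg

[CO2*] = 14.1 μmol/kg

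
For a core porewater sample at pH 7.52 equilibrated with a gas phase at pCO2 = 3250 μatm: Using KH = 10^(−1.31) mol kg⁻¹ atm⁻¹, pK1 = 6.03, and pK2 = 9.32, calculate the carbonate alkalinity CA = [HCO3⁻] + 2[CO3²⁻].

[CO2*] = KH · pCO2 = 10^(−1.31) × 3250×10^-6 = 1.592×10^-4 mol/kg
α₀ = 1/(1 + K1/[H⁺] + K1K2/[H⁺]²) = 1/(1 + 10^+1.49 + 10^-0.31) = 0.03087
DIC = [CO2*]/α₀ = 1.592×10^-4 / 0.03087 = 5.156 mmol/kg
CA = (α₁ + 2α₂)·DIC = (0.9540 + 2×0.01512) × 5.156 = 5.07 mmol/kg

CA = 5.07 mmol/kg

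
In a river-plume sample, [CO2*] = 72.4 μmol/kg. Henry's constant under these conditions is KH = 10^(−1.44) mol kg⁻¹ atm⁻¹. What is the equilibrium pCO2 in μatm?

pCO2 = 1990 μatm

KH = 10^(−1.44) = 3.631×10^-2 mol kg⁻¹ atm⁻¹
pCO2 = [CO2*]/KH = 72.4×10^-6 / 3.631×10^-2 = 1.99×10^-3 atm = 1990 μatm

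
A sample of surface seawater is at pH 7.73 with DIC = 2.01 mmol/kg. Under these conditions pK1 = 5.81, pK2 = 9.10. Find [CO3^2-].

[CO3²⁻] = 0.0813 mmol/kg

α₂ = 1 / (1 + [H⁺]/K2 + [H⁺]²/(K1K2)) = 1 / (1 + 10^+1.37 + 10^-0.55)
   = 1 / (1 + 23.442 + 0.28184) = 1/24.724 = 0.04045
[CO3²⁻] = α₂ × DIC = 0.04045 × 2.01 = 0.0813 mmol/kg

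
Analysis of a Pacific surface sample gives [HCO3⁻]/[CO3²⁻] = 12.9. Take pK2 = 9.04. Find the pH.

From K2 = [H⁺][CO3²⁻]/[HCO3⁻]:  pH = pK2 − log₁₀([HCO3⁻]/[CO3²⁻])
log₁₀(12.9) = +1.111
pH = 9.04 − (+1.111) = 7.93

pH = 7.93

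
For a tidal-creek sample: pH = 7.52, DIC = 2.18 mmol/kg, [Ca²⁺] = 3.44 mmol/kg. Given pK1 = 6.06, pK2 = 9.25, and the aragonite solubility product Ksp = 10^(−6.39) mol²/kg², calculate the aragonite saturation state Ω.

Ω = 0.325

α₂ = 1 / (1 + [H⁺]/K2 + [H⁺]²/(K1K2)) = 1 / (1 + 10^+1.73 + 10^+0.27)
   = 1 / (1 + 53.703 + 1.8621) = 1/56.565 = 0.01768
[CO3²⁻] = α₂ × DIC = 0.01768 × 2.18 = 0.03854 mmol/kg
Ksp = 10^(−6.39) = 4.074×10^-7
Ω = [Ca²⁺][CO3²⁻]/Ksp = (3.44×10^-3)(3.854×10^-5) / 4.074×10^-7 = 0.325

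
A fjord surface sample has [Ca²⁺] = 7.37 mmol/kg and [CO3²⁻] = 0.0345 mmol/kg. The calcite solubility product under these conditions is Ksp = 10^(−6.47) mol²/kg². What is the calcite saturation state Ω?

Ksp = 10^(−6.47) = 3.388×10^-7
Ω = [Ca²⁺][CO3²⁻]/Ksp = (7.37×10^-3)(0.0345×10^-3) / 3.388×10^-7 = 0.750

Ω = 0.750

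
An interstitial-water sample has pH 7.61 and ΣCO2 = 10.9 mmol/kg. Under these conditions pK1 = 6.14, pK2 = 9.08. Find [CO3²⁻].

α₂ = 1 / (1 + [H⁺]/K2 + [H⁺]²/(K1K2)) = 1 / (1 + 10^+1.47 + 10^-0.00)
   = 1 / (1 + 29.512 + 1.0000) = 1/31.512 = 0.03173
[CO3²⁻] = α₂ × DIC = 0.03173 × 10.9 = 0.346 mmol/kg

[CO3²⁻] = 0.346 mmol/kg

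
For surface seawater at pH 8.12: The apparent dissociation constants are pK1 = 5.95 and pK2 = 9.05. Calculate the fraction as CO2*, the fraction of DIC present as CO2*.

α₀ = 0.00601

α₀ = 1 / (1 + K1/[H⁺] + K1K2/[H⁺]²) = 1 / (1 + 10^+2.17 + 10^+1.24)
   = 1 / (1 + 147.91 + 17.378) = 1/166.29 = 0.006014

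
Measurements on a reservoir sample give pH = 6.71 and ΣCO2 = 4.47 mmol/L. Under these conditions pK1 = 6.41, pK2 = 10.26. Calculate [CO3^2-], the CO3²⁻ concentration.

[CO3²⁻] = 0.839 μmol/L

α₂ = 1 / (1 + [H⁺]/K2 + [H⁺]²/(K1K2)) = 1 / (1 + 10^+3.55 + 10^+3.25)
   = 1 / (1 + 3548.1 + 1778.3) = 1/5327.4 = 0.0001877
[CO3²⁻] = α₂ × DIC = 0.0001877 × 4.47 = 0.000839 mmol/L = 0.839 μmol/L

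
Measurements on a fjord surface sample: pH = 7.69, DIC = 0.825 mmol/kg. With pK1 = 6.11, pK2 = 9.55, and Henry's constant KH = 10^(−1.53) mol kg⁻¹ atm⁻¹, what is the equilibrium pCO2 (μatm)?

α₀ = 1 / (1 + K1/[H⁺] + K1K2/[H⁺]²) = 1 / (1 + 10^+1.58 + 10^-0.28)
   = 1 / (1 + 38.019 + 0.52481) = 1/39.544 = 0.02529
[CO2*] = α₀ × DIC = 0.02529 × 0.825 = 0.02086 mmol/kg
pCO2 = [CO2*]/KH = 2.086×10^-5 / 2.951×10^-2 = 707 μatm

pCO2 = 707 μatm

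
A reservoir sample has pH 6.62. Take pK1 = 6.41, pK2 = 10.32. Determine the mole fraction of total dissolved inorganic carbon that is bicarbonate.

α₁ = 0.619

α₁ = 1 / (1 + [H⁺]/K1 + K2/[H⁺]) = 1 / (1 + 10^-0.21 + 10^-3.70)
   = 1 / (1 + 0.61660 + 0.00019953) = 1/1.6168 = 0.6185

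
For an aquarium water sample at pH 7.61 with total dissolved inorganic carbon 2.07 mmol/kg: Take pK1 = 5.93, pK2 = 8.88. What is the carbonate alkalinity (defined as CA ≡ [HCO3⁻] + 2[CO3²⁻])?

CA = 2.13 mmol/kg

CA = [HCO3⁻] + 2[CO3²⁻] = (α₁ + 2α₂)·DIC
At pH 7.61: [H⁺]/K1 = 10^-1.68 = 0.020893, K2/[H⁺] = 10^-1.27 = 0.053703
α₁ = 1/(1 + 0.020893 + 0.053703) = 1/1.0746 = 0.9306; α₂ = α₁·K2/[H⁺] = 0.04998
α₁ + 2α₂ = 1.0305
CA = 1.0305 × 2.07 = 2.13 mmol/kg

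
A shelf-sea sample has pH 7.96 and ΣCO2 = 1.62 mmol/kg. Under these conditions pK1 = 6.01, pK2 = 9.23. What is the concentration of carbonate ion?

[CO3²⁻] = 0.0817 mmol/kg

α₂ = 1 / (1 + [H⁺]/K2 + [H⁺]²/(K1K2)) = 1 / (1 + 10^+1.27 + 10^-0.68)
   = 1 / (1 + 18.621 + 0.20893) = 1/19.830 = 0.05043
[CO3²⁻] = α₂ × DIC = 0.05043 × 1.62 = 0.0817 mmol/kg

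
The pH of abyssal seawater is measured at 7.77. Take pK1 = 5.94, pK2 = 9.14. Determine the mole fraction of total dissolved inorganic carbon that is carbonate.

α₂ = 0.0403

α₂ = 1 / (1 + [H⁺]/K2 + [H⁺]²/(K1K2)) = 1 / (1 + 10^+1.37 + 10^-0.46)
   = 1 / (1 + 23.442 + 0.34674) = 1/24.789 = 0.04034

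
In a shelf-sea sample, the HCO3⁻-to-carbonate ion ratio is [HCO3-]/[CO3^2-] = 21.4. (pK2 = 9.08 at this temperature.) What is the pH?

From K2 = [H⁺][CO3^2-]/[HCO3-]:  pH = pK2 − log₁₀([HCO3-]/[CO3^2-])
log₁₀(21.4) = +1.330
pH = 9.08 − (+1.330) = 7.75

pH = 7.75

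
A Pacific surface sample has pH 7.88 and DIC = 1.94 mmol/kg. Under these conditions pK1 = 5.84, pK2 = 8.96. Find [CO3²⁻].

α₂ = 1 / (1 + [H⁺]/K2 + [H⁺]²/(K1K2)) = 1 / (1 + 10^+1.08 + 10^-0.96)
   = 1 / (1 + 12.023 + 0.10965) = 1/13.132 = 0.07615
[CO3²⁻] = α₂ × DIC = 0.07615 × 1.94 = 0.148 mmol/kg

[CO3²⁻] = 0.148 mmol/kg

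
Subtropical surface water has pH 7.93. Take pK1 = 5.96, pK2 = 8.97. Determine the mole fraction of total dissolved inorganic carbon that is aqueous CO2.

α₀ = 1 / (1 + K1/[H⁺] + K1K2/[H⁺]²) = 1 / (1 + 10^+1.97 + 10^+0.93)
   = 1 / (1 + 93.325 + 8.5114) = 1/102.84 = 0.009724

α₀ = 0.00972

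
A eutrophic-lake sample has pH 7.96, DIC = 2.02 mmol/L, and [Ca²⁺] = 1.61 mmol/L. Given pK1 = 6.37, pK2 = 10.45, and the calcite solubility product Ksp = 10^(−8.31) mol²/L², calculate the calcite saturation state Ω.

α₂ = 1 / (1 + [H⁺]/K2 + [H⁺]²/(K1K2)) = 1 / (1 + 10^+2.49 + 10^+0.90)
   = 1 / (1 + 309.03 + 7.9433) = 1/317.97 = 0.003145
[CO3²⁻] = α₂ × DIC = 0.003145 × 2.02 = 0.006353 mmol/L = 6.353 μmol/L
Ksp = 10^(−8.31) = 4.898×10^-9
Ω = [Ca²⁺][CO3²⁻]/Ksp = (1.61×10^-3)(6.353×10^-6) / 4.898×10^-9 = 2.09

Ω = 2.09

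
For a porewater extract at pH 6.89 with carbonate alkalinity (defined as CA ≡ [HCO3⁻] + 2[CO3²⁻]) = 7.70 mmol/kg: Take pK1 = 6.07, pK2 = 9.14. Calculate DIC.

CA = [HCO3⁻] + 2[CO3²⁻] = (α₁ + 2α₂)·DIC
At pH 6.89: [H⁺]/K1 = 10^-0.82 = 0.15136, K2/[H⁺] = 10^-2.25 = 0.0056234
α₁ = 1/(1 + 0.15136 + 0.0056234) = 1/1.1570 = 0.8643; α₂ = α₁·K2/[H⁺] = 0.004860
α₁ + 2α₂ = 0.8740
DIC = CA / (α₁ + 2α₂) = 7.70 / 0.8740 = 8.81 mmol/kg

DIC = 8.81 mmol/kg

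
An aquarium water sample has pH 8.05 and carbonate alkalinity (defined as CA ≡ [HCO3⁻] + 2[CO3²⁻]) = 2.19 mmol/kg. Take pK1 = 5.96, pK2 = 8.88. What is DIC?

CA = [HCO3⁻] + 2[CO3²⁻] = (α₁ + 2α₂)·DIC
At pH 8.05: [H⁺]/K1 = 10^-2.09 = 0.0081283, K2/[H⁺] = 10^-0.83 = 0.14791
α₁ = 1/(1 + 0.0081283 + 0.14791) = 1/1.1560 = 0.8650; α₂ = α₁·K2/[H⁺] = 0.1279
α₁ + 2α₂ = 1.1209
DIC = CA / (α₁ + 2α₂) = 2.19 / 1.1209 = 1.95 mmol/kg

DIC = 1.95 mmol/kg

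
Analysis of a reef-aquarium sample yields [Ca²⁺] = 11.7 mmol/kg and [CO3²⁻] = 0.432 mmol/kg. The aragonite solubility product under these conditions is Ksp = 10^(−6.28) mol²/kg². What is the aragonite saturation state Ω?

Ω = 9.63

Ksp = 10^(−6.28) = 5.248×10^-7
Ω = [Ca²⁺][CO3²⁻]/Ksp = (11.7×10^-3)(0.432×10^-3) / 5.248×10^-7 = 9.63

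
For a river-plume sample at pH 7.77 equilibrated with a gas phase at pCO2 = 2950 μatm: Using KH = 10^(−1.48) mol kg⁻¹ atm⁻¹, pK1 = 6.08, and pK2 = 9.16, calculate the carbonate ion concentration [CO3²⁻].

[CO2*] = KH · pCO2 = 10^(−1.48) × 2950×10^-6 = 9.768×10^-5 mol/kg
α₀ = 1/(1 + K1/[H⁺] + K1K2/[H⁺]²) = 1/(1 + 10^+1.69 + 10^+0.30) = 0.01924
DIC = [CO2*]/α₀ = 9.768×10^-5 / 0.01924 = 5.077 mmol/kg
[CO3²⁻] = α₂·DIC; α₂ = 0.03839, so [CO3²⁻] = 0.03839 × 5.077 = 0.195 mmol/kg

[CO3²⁻] = 0.195 mmol/kg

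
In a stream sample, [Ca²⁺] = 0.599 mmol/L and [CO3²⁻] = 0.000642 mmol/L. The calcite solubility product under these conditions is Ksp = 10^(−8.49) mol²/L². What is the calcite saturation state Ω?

Ksp = 10^(−8.49) = 3.236×10^-9
Ω = [Ca²⁺][CO3²⁻]/Ksp = (0.599×10^-3)(0.000642×10^-3) / 3.236×10^-9 = 0.119

Ω = 0.119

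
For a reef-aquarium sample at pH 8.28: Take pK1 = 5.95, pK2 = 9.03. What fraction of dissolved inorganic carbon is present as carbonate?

α₂ = 0.150

α₂ = 1 / (1 + [H⁺]/K2 + [H⁺]²/(K1K2)) = 1 / (1 + 10^+0.75 + 10^-1.58)
   = 1 / (1 + 5.6234 + 0.026303) = 1/6.6497 = 0.1504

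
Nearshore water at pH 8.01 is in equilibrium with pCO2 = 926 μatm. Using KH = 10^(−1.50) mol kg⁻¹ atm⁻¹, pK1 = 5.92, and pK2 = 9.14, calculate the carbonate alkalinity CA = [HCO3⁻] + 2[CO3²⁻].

[CO2*] = KH · pCO2 = 10^(−1.50) × 926×10^-6 = 2.928×10^-5 mol/kg
α₀ = 1/(1 + K1/[H⁺] + K1K2/[H⁺]²) = 1/(1 + 10^+2.09 + 10^+0.96) = 0.007510
DIC = [CO2*]/α₀ = 2.928×10^-5 / 0.007510 = 3.899 mmol/kg
CA = (α₁ + 2α₂)·DIC = (0.9240 + 2×0.06850) × 3.899 = 4.14 mmol/kg

CA = 4.14 mmol/kg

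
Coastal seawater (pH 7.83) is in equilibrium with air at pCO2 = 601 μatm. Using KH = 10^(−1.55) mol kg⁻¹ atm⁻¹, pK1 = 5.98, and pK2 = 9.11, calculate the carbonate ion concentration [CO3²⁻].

[CO2*] = KH · pCO2 = 10^(−1.55) × 601×10^-6 = 1.694×10^-5 mol/kg
α₀ = 1/(1 + K1/[H⁺] + K1K2/[H⁺]²) = 1/(1 + 10^+1.85 + 10^+0.57) = 0.01324
DIC = [CO2*]/α₀ = 1.694×10^-5 / 0.01324 = 1.279 mmol/kg
[CO3²⁻] = α₂·DIC; α₂ = 0.04920, so [CO3²⁻] = 0.04920 × 1.279 = 0.0629 mmol/kg

[CO3²⁻] = 0.0629 mmol/kg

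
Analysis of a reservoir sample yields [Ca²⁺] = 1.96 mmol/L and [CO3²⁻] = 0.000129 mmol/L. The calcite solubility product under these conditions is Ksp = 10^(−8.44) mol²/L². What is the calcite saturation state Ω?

Ksp = 10^(−8.44) = 3.631×10^-9
Ω = [Ca²⁺][CO3²⁻]/Ksp = (1.96×10^-3)(0.000129×10^-3) / 3.631×10^-9 = 0.0696

Ω = 0.0696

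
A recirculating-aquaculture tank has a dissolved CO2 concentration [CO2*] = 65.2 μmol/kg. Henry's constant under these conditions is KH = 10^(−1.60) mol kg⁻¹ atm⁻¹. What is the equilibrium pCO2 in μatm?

pCO2 = 2600 μatm

KH = 10^(−1.60) = 2.512×10^-2 mol kg⁻¹ atm⁻¹
pCO2 = [CO2*]/KH = 65.2×10^-6 / 2.512×10^-2 = 2.60×10^-3 atm = 2600 μatm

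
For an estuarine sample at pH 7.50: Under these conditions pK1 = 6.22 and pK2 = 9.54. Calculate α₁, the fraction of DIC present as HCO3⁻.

α₁ = 0.942

α₁ = 1 / (1 + [H⁺]/K1 + K2/[H⁺]) = 1 / (1 + 10^-1.28 + 10^-2.04)
   = 1 / (1 + 0.052481 + 0.0091201) = 1/1.0616 = 0.9420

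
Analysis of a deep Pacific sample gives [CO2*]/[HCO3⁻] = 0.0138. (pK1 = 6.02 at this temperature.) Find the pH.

pH = 7.88

From K1 = [H⁺][HCO3⁻]/[CO2*]:  pH = pK1 − log₁₀([CO2*]/[HCO3⁻])
log₁₀(0.0138) = -1.860
pH = 6.02 − (-1.860) = 7.88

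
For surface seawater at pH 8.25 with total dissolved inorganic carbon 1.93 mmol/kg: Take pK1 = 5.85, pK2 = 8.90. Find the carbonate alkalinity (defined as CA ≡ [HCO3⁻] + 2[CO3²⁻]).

CA = 2.28 mmol/kg

CA = [HCO3⁻] + 2[CO3²⁻] = (α₁ + 2α₂)·DIC
At pH 8.25: [H⁺]/K1 = 10^-2.40 = 0.0039811, K2/[H⁺] = 10^-0.65 = 0.22387
α₁ = 1/(1 + 0.0039811 + 0.22387) = 1/1.2279 = 0.8144; α₂ = α₁·K2/[H⁺] = 0.1823
α₁ + 2α₂ = 1.1791
CA = 1.1791 × 1.93 = 2.28 mmol/kg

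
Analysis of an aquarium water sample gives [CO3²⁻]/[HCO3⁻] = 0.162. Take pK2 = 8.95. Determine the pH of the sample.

pH = 8.16

From K2 = [H⁺][CO3²⁻]/[HCO3⁻]:  pH = pK2 + log₁₀([CO3²⁻]/[HCO3⁻])
log₁₀(0.162) = -0.790
pH = 8.95 + (-0.790) = 8.16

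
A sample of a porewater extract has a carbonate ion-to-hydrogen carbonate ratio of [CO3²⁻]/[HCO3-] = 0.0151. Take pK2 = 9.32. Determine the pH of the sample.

From K2 = [H⁺][CO3²⁻]/[HCO3-]:  pH = pK2 + log₁₀([CO3²⁻]/[HCO3-])
log₁₀(0.0151) = -1.821
pH = 9.32 + (-1.821) = 7.50

pH = 7.50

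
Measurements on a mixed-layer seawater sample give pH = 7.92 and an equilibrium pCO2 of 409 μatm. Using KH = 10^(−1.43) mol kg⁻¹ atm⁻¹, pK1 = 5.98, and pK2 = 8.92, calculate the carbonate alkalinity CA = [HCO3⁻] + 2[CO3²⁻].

CA = 1.59 mmol/kg

[CO2*] = KH · pCO2 = 10^(−1.43) × 409×10^-6 = 1.520×10^-5 mol/kg
α₀ = 1/(1 + K1/[H⁺] + K1K2/[H⁺]²) = 1/(1 + 10^+1.94 + 10^+0.94) = 0.01033
DIC = [CO2*]/α₀ = 1.520×10^-5 / 0.01033 = 1.471 mmol/kg
CA = (α₁ + 2α₂)·DIC = (0.8997 + 2×0.08997) × 1.471 = 1.59 mmol/kg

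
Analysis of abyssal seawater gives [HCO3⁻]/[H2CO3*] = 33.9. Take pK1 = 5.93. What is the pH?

From K1 = [H⁺][HCO3⁻]/[H2CO3*]:  pH = pK1 + log₁₀([HCO3⁻]/[H2CO3*])
log₁₀(33.9) = +1.530
pH = 5.93 + (+1.530) = 7.46

pH = 7.46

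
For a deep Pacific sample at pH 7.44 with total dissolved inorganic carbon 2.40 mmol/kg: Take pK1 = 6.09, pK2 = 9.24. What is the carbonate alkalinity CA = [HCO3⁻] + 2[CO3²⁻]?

CA = 2.33 mmol/kg

CA = [HCO3⁻] + 2[CO3²⁻] = (α₁ + 2α₂)·DIC
At pH 7.44: [H⁺]/K1 = 10^-1.35 = 0.044668, K2/[H⁺] = 10^-1.80 = 0.015849
α₁ = 1/(1 + 0.044668 + 0.015849) = 1/1.0605 = 0.9429; α₂ = α₁·K2/[H⁺] = 0.01494
α₁ + 2α₂ = 0.9728
CA = 0.9728 × 2.40 = 2.33 mmol/kg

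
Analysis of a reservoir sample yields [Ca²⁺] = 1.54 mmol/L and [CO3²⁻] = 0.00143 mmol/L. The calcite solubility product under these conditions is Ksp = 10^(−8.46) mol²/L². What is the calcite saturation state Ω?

Ksp = 10^(−8.46) = 3.467×10^-9
Ω = [Ca²⁺][CO3²⁻]/Ksp = (1.54×10^-3)(0.00143×10^-3) / 3.467×10^-9 = 0.635

Ω = 0.635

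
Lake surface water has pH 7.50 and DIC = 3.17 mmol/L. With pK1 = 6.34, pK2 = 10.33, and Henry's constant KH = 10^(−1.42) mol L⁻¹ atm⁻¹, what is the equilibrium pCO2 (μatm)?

α₀ = 1 / (1 + K1/[H⁺] + K1K2/[H⁺]²) = 1 / (1 + 10^+1.16 + 10^-1.67)
   = 1 / (1 + 14.454 + 0.021380) = 1/15.476 = 0.06462
[CO2*] = α₀ × DIC = 0.06462 × 3.17 = 0.2048 mmol/L
pCO2 = [CO2*]/KH = 2.048×10^-4 / 3.802×10^-2 = 5390 μatm

pCO2 = 5390 μatm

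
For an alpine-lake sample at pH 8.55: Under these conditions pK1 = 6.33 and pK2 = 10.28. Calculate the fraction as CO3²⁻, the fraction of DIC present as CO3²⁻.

α₂ = 0.0182

α₂ = 1 / (1 + [H⁺]/K2 + [H⁺]²/(K1K2)) = 1 / (1 + 10^+1.73 + 10^-0.49)
   = 1 / (1 + 53.703 + 0.32359) = 1/55.027 = 0.01817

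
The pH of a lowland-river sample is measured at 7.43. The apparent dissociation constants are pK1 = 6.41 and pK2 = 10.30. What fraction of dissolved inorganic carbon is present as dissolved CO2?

α₀ = 0.0871

α₀ = 1 / (1 + K1/[H⁺] + K1K2/[H⁺]²) = 1 / (1 + 10^+1.02 + 10^-1.85)
   = 1 / (1 + 10.471 + 0.014125) = 1/11.485 = 0.08707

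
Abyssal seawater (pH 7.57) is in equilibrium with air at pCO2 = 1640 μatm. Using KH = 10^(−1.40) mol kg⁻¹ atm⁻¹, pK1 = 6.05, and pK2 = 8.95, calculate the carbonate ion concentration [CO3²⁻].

[CO2*] = KH · pCO2 = 10^(−1.40) × 1640×10^-6 = 6.529×10^-5 mol/kg
α₀ = 1/(1 + K1/[H⁺] + K1K2/[H⁺]²) = 1/(1 + 10^+1.52 + 10^+0.14) = 0.02817
DIC = [CO2*]/α₀ = 6.529×10^-5 / 0.02817 = 2.317 mmol/kg
[CO3²⁻] = α₂·DIC; α₂ = 0.03889, so [CO3²⁻] = 0.03889 × 2.317 = 0.0901 mmol/kg

[CO3²⁻] = 0.0901 mmol/kg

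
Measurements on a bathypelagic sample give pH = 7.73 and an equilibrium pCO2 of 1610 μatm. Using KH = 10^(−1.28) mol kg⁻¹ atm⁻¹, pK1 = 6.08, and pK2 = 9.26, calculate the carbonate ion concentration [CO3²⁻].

[CO2*] = KH · pCO2 = 10^(−1.28) × 1610×10^-6 = 8.449×10^-5 mol/kg
α₀ = 1/(1 + K1/[H⁺] + K1K2/[H⁺]²) = 1/(1 + 10^+1.65 + 10^+0.12) = 0.02128
DIC = [CO2*]/α₀ = 8.449×10^-5 / 0.02128 = 3.970 mmol/kg
[CO3²⁻] = α₂·DIC; α₂ = 0.02806, so [CO3²⁻] = 0.02806 × 3.970 = 0.111 mmol/kg

[CO3²⁻] = 0.111 mmol/kg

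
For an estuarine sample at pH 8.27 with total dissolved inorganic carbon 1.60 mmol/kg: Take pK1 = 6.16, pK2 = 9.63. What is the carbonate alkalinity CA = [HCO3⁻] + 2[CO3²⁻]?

CA = [HCO3⁻] + 2[CO3²⁻] = (α₁ + 2α₂)·DIC
At pH 8.27: [H⁺]/K1 = 10^-2.11 = 0.0077625, K2/[H⁺] = 10^-1.36 = 0.043652
α₁ = 1/(1 + 0.0077625 + 0.043652) = 1/1.0514 = 0.9511; α₂ = α₁·K2/[H⁺] = 0.04152
α₁ + 2α₂ = 1.0341
CA = 1.0341 × 1.60 = 1.65 mmol/kg

CA = 1.65 mmol/kg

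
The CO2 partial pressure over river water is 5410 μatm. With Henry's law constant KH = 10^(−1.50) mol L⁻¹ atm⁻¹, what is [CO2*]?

KH = 10^(−1.50) = 3.162×10^-2 mol L⁻¹ atm⁻¹
[CO2*] = KH · pCO2 = 3.162×10^-2 × 5410×10^-6 atm = 1.71×10^-4 mol/L

[CO2*] = 171 μmol/L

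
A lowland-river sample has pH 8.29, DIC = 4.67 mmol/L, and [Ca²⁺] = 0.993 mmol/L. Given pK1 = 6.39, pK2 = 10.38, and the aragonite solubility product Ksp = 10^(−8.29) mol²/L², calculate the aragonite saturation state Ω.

α₂ = 1 / (1 + [H⁺]/K2 + [H⁺]²/(K1K2)) = 1 / (1 + 10^+2.09 + 10^+0.19)
   = 1 / (1 + 123.03 + 1.5488) = 1/125.58 = 0.007963
[CO3²⁻] = α₂ × DIC = 0.007963 × 4.67 = 0.03719 mmol/L
Ksp = 10^(−8.29) = 5.129×10^-9
Ω = [Ca²⁺][CO3²⁻]/Ksp = (0.993×10^-3)(3.719×10^-5) / 5.129×10^-9 = 7.20

Ω = 7.20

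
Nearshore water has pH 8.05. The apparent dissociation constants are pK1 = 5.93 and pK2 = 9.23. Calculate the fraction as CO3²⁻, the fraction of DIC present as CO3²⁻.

α₂ = 0.0615

α₂ = 1 / (1 + [H⁺]/K2 + [H⁺]²/(K1K2)) = 1 / (1 + 10^+1.18 + 10^-0.94)
   = 1 / (1 + 15.136 + 0.11482) = 1/16.250 = 0.06154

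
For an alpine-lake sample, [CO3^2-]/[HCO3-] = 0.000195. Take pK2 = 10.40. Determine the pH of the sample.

pH = 6.69

From K2 = [H⁺][CO3^2-]/[HCO3-]:  pH = pK2 + log₁₀([CO3^2-]/[HCO3-])
log₁₀(0.000195) = -3.710
pH = 10.40 + (-3.710) = 6.69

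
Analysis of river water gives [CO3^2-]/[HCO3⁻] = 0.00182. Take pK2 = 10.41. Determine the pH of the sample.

pH = 7.67

From K2 = [H⁺][CO3^2-]/[HCO3⁻]:  pH = pK2 + log₁₀([CO3^2-]/[HCO3⁻])
log₁₀(0.00182) = -2.740
pH = 10.41 + (-2.740) = 7.67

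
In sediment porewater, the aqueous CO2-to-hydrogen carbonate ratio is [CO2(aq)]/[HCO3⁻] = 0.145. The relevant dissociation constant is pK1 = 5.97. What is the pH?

pH = 6.81

From K1 = [H⁺][HCO3⁻]/[CO2(aq)]:  pH = pK1 − log₁₀([CO2(aq)]/[HCO3⁻])
log₁₀(0.145) = -0.839
pH = 5.97 − (-0.839) = 6.81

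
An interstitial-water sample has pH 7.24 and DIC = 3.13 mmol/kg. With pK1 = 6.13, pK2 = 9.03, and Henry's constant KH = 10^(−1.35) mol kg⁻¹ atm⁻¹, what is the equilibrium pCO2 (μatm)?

α₀ = 1 / (1 + K1/[H⁺] + K1K2/[H⁺]²) = 1 / (1 + 10^+1.11 + 10^-0.68)
   = 1 / (1 + 12.882 + 0.20893) = 1/14.091 = 0.07097
[CO2*] = α₀ × DIC = 0.07097 × 3.13 = 0.2221 mmol/kg
pCO2 = [CO2*]/KH = 2.221×10^-4 / 4.467×10^-2 = 4970 μatm

pCO2 = 4970 μatm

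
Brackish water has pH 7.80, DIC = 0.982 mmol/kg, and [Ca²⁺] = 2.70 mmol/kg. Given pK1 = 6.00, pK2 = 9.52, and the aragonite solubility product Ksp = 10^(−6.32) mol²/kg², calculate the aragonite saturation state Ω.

α₂ = 1 / (1 + [H⁺]/K2 + [H⁺]²/(K1K2)) = 1 / (1 + 10^+1.72 + 10^-0.08)
   = 1 / (1 + 52.481 + 0.83176) = 1/54.313 = 0.01841
[CO3²⁻] = α₂ × DIC = 0.01841 × 0.982 = 0.01808 mmol/kg = 18.08 μmol/kg
Ksp = 10^(−6.32) = 4.786×10^-7
Ω = [Ca²⁺][CO3²⁻]/Ksp = (2.70×10^-3)(1.808×10^-5) / 4.786×10^-7 = 0.102

Ω = 0.102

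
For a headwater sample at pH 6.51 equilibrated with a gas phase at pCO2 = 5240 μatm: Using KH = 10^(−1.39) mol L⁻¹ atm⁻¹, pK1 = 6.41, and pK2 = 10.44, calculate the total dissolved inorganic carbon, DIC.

DIC = 0.482 mmol/L

[CO2*] = KH · pCO2 = 10^(−1.39) × 5240×10^-6 = 2.135×10^-4 mol/L
α₀ = 1/(1 + K1/[H⁺] + K1K2/[H⁺]²) = 1/(1 + 10^+0.10 + 10^-3.83) = 0.4427
DIC = [CO2*]/α₀ = 2.135×10^-4 / 0.4427 = 0.482 mmol/L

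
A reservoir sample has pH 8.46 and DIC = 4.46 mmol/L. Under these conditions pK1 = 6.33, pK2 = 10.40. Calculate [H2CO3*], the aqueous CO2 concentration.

α₀ = 1 / (1 + K1/[H⁺] + K1K2/[H⁺]²) = 1 / (1 + 10^+2.13 + 10^+0.19)
   = 1 / (1 + 134.90 + 1.5488) = 1/137.45 = 0.007276
[CO2*] = α₀ × DIC = 0.007276 × 4.46 = 0.0324 mmol/L

[CO2*] = 0.0324 mmol/L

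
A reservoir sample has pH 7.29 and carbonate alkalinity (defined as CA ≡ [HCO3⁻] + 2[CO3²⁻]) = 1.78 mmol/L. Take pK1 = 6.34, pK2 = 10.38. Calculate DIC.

DIC = 1.98 mmol/L

CA = [HCO3⁻] + 2[CO3²⁻] = (α₁ + 2α₂)·DIC
At pH 7.29: [H⁺]/K1 = 10^-0.95 = 0.11220, K2/[H⁺] = 10^-3.09 = 0.00081283
α₁ = 1/(1 + 0.11220 + 0.00081283) = 1/1.1130 = 0.8985; α₂ = α₁·K2/[H⁺] = 0.0007303
α₁ + 2α₂ = 0.8999
DIC = CA / (α₁ + 2α₂) = 1.78 / 0.8999 = 1.98 mmol/L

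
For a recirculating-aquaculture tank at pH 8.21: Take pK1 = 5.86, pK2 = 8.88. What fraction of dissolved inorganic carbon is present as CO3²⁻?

α₂ = 1 / (1 + [H⁺]/K2 + [H⁺]²/(K1K2)) = 1 / (1 + 10^+0.67 + 10^-1.68)
   = 1 / (1 + 4.6774 + 0.020893) = 1/5.6982 = 0.1755

α₂ = 0.175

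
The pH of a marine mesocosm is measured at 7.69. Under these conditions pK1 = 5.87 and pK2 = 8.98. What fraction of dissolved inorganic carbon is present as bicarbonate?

α₁ = 0.938

α₁ = 1 / (1 + [H⁺]/K1 + K2/[H⁺]) = 1 / (1 + 10^-1.82 + 10^-1.29)
   = 1 / (1 + 0.015136 + 0.051286) = 1/1.0664 = 0.9377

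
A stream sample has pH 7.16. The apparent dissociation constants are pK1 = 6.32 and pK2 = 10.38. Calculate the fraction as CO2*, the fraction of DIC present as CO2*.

α₀ = 0.126

α₀ = 1 / (1 + K1/[H⁺] + K1K2/[H⁺]²) = 1 / (1 + 10^+0.84 + 10^-2.38)
   = 1 / (1 + 6.9183 + 0.0041687) = 1/7.9225 = 0.1262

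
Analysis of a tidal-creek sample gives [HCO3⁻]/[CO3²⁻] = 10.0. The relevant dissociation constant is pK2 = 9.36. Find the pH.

From K2 = [H⁺][CO3²⁻]/[HCO3⁻]:  pH = pK2 − log₁₀([HCO3⁻]/[CO3²⁻])
log₁₀(10.0) = +1.000
pH = 9.36 − (+1.000) = 8.36

pH = 8.36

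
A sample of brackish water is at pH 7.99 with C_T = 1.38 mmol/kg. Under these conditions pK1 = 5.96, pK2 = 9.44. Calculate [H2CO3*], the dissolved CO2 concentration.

[CO2*] = 12.3 μmol/kg

α₀ = 1 / (1 + K1/[H⁺] + K1K2/[H⁺]²) = 1 / (1 + 10^+2.03 + 10^+0.58)
   = 1 / (1 + 107.15 + 3.8019) = 1/111.95 = 0.008932
[CO2*] = α₀ × DIC = 0.008932 × 1.38 = 0.0123 mmol/kg = 12.3 μmol/kg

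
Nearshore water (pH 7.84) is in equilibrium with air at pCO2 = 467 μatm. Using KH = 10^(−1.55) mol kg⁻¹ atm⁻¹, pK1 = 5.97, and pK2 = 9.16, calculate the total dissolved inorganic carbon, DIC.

[CO2*] = KH · pCO2 = 10^(−1.55) × 467×10^-6 = 1.316×10^-5 mol/kg
α₀ = 1/(1 + K1/[H⁺] + K1K2/[H⁺]²) = 1/(1 + 10^+1.87 + 10^+0.55) = 0.01271
DIC = [CO2*]/α₀ = 1.316×10^-5 / 0.01271 = 1.04 mmol/kg

DIC = 1.04 mmol/kg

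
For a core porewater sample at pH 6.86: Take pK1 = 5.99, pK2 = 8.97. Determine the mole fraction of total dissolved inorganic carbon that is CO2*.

α₀ = 0.118

α₀ = 1 / (1 + K1/[H⁺] + K1K2/[H⁺]²) = 1 / (1 + 10^+0.87 + 10^-1.24)
   = 1 / (1 + 7.4131 + 0.057544) = 1/8.4706 = 0.1181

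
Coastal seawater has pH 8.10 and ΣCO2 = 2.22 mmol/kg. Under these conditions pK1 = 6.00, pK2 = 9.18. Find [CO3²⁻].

α₂ = 1 / (1 + [H⁺]/K2 + [H⁺]²/(K1K2)) = 1 / (1 + 10^+1.08 + 10^-1.02)
   = 1 / (1 + 12.023 + 0.095499) = 1/13.118 = 0.07623
[CO3²⁻] = α₂ × DIC = 0.07623 × 2.22 = 0.169 mmol/kg

[CO3²⁻] = 0.169 mmol/kg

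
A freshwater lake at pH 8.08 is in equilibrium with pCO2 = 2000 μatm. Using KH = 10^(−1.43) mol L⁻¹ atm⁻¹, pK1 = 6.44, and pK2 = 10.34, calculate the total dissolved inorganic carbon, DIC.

[CO2*] = KH · pCO2 = 10^(−1.43) × 2000×10^-6 = 7.431×10^-5 mol/L
α₀ = 1/(1 + K1/[H⁺] + K1K2/[H⁺]²) = 1/(1 + 10^+1.64 + 10^-0.62) = 0.02228
DIC = [CO2*]/α₀ = 7.431×10^-5 / 0.02228 = 3.34 mmol/L

DIC = 3.34 mmol/L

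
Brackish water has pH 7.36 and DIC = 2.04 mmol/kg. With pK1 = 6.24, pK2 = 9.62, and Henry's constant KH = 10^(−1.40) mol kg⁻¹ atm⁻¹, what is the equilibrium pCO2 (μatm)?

pCO2 = 3590 μatm

α₀ = 1 / (1 + K1/[H⁺] + K1K2/[H⁺]²) = 1 / (1 + 10^+1.12 + 10^-1.14)
   = 1 / (1 + 13.183 + 0.072444) = 1/14.255 = 0.07015
[CO2*] = α₀ × DIC = 0.07015 × 2.04 = 0.1431 mmol/kg
pCO2 = [CO2*]/KH = 1.431×10^-4 / 3.981×10^-2 = 3590 μatm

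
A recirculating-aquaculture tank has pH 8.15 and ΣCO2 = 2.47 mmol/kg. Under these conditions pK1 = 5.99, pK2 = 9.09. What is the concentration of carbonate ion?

[CO3²⁻] = 0.253 mmol/kg

α₂ = 1 / (1 + [H⁺]/K2 + [H⁺]²/(K1K2)) = 1 / (1 + 10^+0.94 + 10^-1.22)
   = 1 / (1 + 8.7096 + 0.060256) = 1/9.7699 = 0.1024
[CO3²⁻] = α₂ × DIC = 0.1024 × 2.47 = 0.253 mmol/kg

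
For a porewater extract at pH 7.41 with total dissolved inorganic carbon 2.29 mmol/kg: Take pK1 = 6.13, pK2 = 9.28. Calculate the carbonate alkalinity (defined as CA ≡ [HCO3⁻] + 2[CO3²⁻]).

CA = [HCO3⁻] + 2[CO3²⁻] = (α₁ + 2α₂)·DIC
At pH 7.41: [H⁺]/K1 = 10^-1.28 = 0.052481, K2/[H⁺] = 10^-1.87 = 0.013490
α₁ = 1/(1 + 0.052481 + 0.013490) = 1/1.0660 = 0.9381; α₂ = α₁·K2/[H⁺] = 0.01265
α₁ + 2α₂ = 0.9634
CA = 0.9634 × 2.29 = 2.21 mmol/kg

CA = 2.21 mmol/kg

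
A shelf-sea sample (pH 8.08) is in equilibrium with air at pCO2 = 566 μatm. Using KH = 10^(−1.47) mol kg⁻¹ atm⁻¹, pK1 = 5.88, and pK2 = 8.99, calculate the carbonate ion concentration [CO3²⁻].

[CO3²⁻] = 0.374 mmol/kg

[CO2*] = KH · pCO2 = 10^(−1.47) × 566×10^-6 = 1.918×10^-5 mol/kg
α₀ = 1/(1 + K1/[H⁺] + K1K2/[H⁺]²) = 1/(1 + 10^+2.20 + 10^+1.29) = 0.005587
DIC = [CO2*]/α₀ = 1.918×10^-5 / 0.005587 = 3.433 mmol/kg
[CO3²⁻] = α₂·DIC; α₂ = 0.1089, so [CO3²⁻] = 0.1089 × 3.433 = 0.374 mmol/kg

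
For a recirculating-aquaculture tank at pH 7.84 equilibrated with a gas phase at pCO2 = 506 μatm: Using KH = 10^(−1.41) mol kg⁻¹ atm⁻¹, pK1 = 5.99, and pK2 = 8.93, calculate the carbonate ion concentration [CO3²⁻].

[CO2*] = KH · pCO2 = 10^(−1.41) × 506×10^-6 = 1.969×10^-5 mol/kg
α₀ = 1/(1 + K1/[H⁺] + K1K2/[H⁺]²) = 1/(1 + 10^+1.85 + 10^+0.76) = 0.01290
DIC = [CO2*]/α₀ = 1.969×10^-5 / 0.01290 = 1.527 mmol/kg
[CO3²⁻] = α₂·DIC; α₂ = 0.07420, so [CO3²⁻] = 0.07420 × 1.527 = 0.113 mmol/kg

[CO3²⁻] = 0.113 mmol/kg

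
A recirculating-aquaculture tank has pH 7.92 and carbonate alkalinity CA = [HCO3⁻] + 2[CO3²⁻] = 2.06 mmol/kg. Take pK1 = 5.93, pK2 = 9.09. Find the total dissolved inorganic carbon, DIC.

DIC = 1.96 mmol/kg

CA = [HCO3⁻] + 2[CO3²⁻] = (α₁ + 2α₂)·DIC
At pH 7.92: [H⁺]/K1 = 10^-1.99 = 0.010233, K2/[H⁺] = 10^-1.17 = 0.067608
α₁ = 1/(1 + 0.010233 + 0.067608) = 1/1.0778 = 0.9278; α₂ = α₁·K2/[H⁺] = 0.06273
α₁ + 2α₂ = 1.0532
DIC = CA / (α₁ + 2α₂) = 2.06 / 1.0532 = 1.96 mmol/kg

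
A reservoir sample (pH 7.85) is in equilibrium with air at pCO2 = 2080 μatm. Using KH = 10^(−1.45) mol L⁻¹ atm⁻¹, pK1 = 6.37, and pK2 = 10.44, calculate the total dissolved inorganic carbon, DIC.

DIC = 2.31 mmol/L

[CO2*] = KH · pCO2 = 10^(−1.45) × 2080×10^-6 = 7.380×10^-5 mol/L
α₀ = 1/(1 + K1/[H⁺] + K1K2/[H⁺]²) = 1/(1 + 10^+1.48 + 10^-1.11) = 0.03197
DIC = [CO2*]/α₀ = 7.380×10^-5 / 0.03197 = 2.31 mmol/L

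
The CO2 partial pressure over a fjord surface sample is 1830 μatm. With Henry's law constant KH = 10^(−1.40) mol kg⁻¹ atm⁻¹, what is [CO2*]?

[CO2*] = 72.9 μmol/kg

KH = 10^(−1.40) = 3.981×10^-2 mol kg⁻¹ atm⁻¹
[CO2*] = KH · pCO2 = 3.981×10^-2 × 1830×10^-6 atm = 7.29×10^-5 mol/kg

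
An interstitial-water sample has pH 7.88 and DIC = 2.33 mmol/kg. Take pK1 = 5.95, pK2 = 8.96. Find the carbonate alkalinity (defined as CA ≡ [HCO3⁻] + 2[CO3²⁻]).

CA = 2.48 mmol/kg

CA = [HCO3⁻] + 2[CO3²⁻] = (α₁ + 2α₂)·DIC
At pH 7.88: [H⁺]/K1 = 10^-1.93 = 0.011749, K2/[H⁺] = 10^-1.08 = 0.083176
α₁ = 1/(1 + 0.011749 + 0.083176) = 1/1.0949 = 0.9133; α₂ = α₁·K2/[H⁺] = 0.07597
α₁ + 2α₂ = 1.0652
CA = 1.0652 × 2.33 = 2.48 mmol/kg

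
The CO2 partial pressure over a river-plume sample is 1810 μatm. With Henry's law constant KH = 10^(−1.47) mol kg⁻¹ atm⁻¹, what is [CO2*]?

KH = 10^(−1.47) = 3.388×10^-2 mol kg⁻¹ atm⁻¹
[CO2*] = KH · pCO2 = 3.388×10^-2 × 1810×10^-6 atm = 6.13×10^-5 mol/kg

[CO2*] = 61.3 μmol/kg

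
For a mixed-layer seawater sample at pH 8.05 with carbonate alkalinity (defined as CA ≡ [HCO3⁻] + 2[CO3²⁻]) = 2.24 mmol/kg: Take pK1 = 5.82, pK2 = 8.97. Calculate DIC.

DIC = 2.03 mmol/kg

CA = [HCO3⁻] + 2[CO3²⁻] = (α₁ + 2α₂)·DIC
At pH 8.05: [H⁺]/K1 = 10^-2.23 = 0.0058884, K2/[H⁺] = 10^-0.92 = 0.12023
α₁ = 1/(1 + 0.0058884 + 0.12023) = 1/1.1261 = 0.8880; α₂ = α₁·K2/[H⁺] = 0.1068
α₁ + 2α₂ = 1.1015
DIC = CA / (α₁ + 2α₂) = 2.24 / 1.1015 = 2.03 mmol/kg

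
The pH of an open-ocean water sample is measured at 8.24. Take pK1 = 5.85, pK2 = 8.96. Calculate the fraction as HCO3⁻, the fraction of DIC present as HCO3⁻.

α₁ = 1 / (1 + [H⁺]/K1 + K2/[H⁺]) = 1 / (1 + 10^-2.39 + 10^-0.72)
   = 1 / (1 + 0.0040738 + 0.19055) = 1/1.1946 = 0.8371

α₁ = 0.837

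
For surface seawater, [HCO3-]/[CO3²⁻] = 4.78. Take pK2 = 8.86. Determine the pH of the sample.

pH = 8.18

From K2 = [H⁺][CO3²⁻]/[HCO3-]:  pH = pK2 − log₁₀([HCO3-]/[CO3²⁻])
log₁₀(4.78) = +0.679
pH = 8.86 − (+0.679) = 8.18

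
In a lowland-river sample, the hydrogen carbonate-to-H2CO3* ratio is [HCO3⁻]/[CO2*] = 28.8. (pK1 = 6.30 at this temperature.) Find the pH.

From K1 = [H⁺][HCO3⁻]/[CO2*]:  pH = pK1 + log₁₀([HCO3⁻]/[CO2*])
log₁₀(28.8) = +1.459
pH = 6.30 + (+1.459) = 7.76

pH = 7.76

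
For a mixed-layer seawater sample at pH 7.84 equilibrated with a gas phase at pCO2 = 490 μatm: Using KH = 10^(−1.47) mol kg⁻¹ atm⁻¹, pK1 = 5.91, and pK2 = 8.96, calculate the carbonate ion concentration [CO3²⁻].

[CO2*] = KH · pCO2 = 10^(−1.47) × 490×10^-6 = 1.660×10^-5 mol/kg
α₀ = 1/(1 + K1/[H⁺] + K1K2/[H⁺]²) = 1/(1 + 10^+1.93 + 10^+0.81) = 0.01080
DIC = [CO2*]/α₀ = 1.660×10^-5 / 0.01080 = 1.537 mmol/kg
[CO3²⁻] = α₂·DIC; α₂ = 0.06975, so [CO3²⁻] = 0.06975 × 1.537 = 0.107 mmol/kg

[CO3²⁻] = 0.107 mmol/kg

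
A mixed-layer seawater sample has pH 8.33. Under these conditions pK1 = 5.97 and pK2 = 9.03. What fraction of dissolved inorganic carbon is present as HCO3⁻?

α₁ = 0.831

α₁ = 1 / (1 + [H⁺]/K1 + K2/[H⁺]) = 1 / (1 + 10^-2.36 + 10^-0.70)
   = 1 / (1 + 0.0043652 + 0.19953) = 1/1.2039 = 0.8306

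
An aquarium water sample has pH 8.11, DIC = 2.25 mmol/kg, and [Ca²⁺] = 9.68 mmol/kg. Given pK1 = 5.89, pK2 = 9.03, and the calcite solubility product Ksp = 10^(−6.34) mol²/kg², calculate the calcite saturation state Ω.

Ω = 5.09

α₂ = 1 / (1 + [H⁺]/K2 + [H⁺]²/(K1K2)) = 1 / (1 + 10^+0.92 + 10^-1.30)
   = 1 / (1 + 8.3176 + 0.050119) = 1/9.3678 = 0.1067
[CO3²⁻] = α₂ × DIC = 0.1067 × 2.25 = 0.2402 mmol/kg
Ksp = 10^(−6.34) = 4.571×10^-7
Ω = [Ca²⁺][CO3²⁻]/Ksp = (9.68×10^-3)(2.402×10^-4) / 4.571×10^-7 = 5.09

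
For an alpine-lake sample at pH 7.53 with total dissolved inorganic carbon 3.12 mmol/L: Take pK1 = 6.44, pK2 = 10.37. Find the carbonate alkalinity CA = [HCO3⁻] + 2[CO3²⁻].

CA = 2.89 mmol/L

CA = [HCO3⁻] + 2[CO3²⁻] = (α₁ + 2α₂)·DIC
At pH 7.53: [H⁺]/K1 = 10^-1.09 = 0.081283, K2/[H⁺] = 10^-2.84 = 0.0014454
α₁ = 1/(1 + 0.081283 + 0.0014454) = 1/1.0827 = 0.9236; α₂ = α₁·K2/[H⁺] = 0.001335
α₁ + 2α₂ = 0.9263
CA = 0.9263 × 3.12 = 2.89 mmol/L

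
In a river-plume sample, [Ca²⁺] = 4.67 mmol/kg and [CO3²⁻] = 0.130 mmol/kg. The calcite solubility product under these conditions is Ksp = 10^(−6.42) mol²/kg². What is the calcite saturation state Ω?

Ksp = 10^(−6.42) = 3.802×10^-7
Ω = [Ca²⁺][CO3²⁻]/Ksp = (4.67×10^-3)(0.130×10^-3) / 3.802×10^-7 = 1.60

Ω = 1.60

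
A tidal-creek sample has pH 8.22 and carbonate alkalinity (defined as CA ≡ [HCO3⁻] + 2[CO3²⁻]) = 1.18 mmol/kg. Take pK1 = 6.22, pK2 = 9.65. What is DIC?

DIC = 1.15 mmol/kg

CA = [HCO3⁻] + 2[CO3²⁻] = (α₁ + 2α₂)·DIC
At pH 8.22: [H⁺]/K1 = 10^-2.00 = 0.010000, K2/[H⁺] = 10^-1.43 = 0.037154
α₁ = 1/(1 + 0.010000 + 0.037154) = 1/1.0472 = 0.9550; α₂ = α₁·K2/[H⁺] = 0.03548
α₁ + 2α₂ = 1.0259
DIC = CA / (α₁ + 2α₂) = 1.18 / 1.0259 = 1.15 mmol/kg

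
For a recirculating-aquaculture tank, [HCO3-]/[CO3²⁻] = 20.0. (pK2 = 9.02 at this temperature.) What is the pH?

pH = 7.72

From K2 = [H⁺][CO3²⁻]/[HCO3-]:  pH = pK2 − log₁₀([HCO3-]/[CO3²⁻])
log₁₀(20.0) = +1.301
pH = 9.02 − (+1.301) = 7.72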